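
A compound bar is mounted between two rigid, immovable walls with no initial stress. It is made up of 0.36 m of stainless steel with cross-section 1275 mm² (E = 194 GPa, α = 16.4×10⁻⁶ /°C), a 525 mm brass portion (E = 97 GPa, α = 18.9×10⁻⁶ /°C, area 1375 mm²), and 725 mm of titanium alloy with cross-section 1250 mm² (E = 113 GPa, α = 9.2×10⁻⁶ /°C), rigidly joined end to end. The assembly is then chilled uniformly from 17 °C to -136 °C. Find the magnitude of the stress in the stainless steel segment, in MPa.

With the walls removed the bar would change length by δ_free = Σ αᵢΔT Lᵢ = 16.4×10⁻⁶×153×360 + 18.9×10⁻⁶×153×525 + 9.2×10⁻⁶×153×725 = 3.442 mm.
The walls prevent any net length change, so an axial force P (same in every segment) develops. Compatibility: P · Σ Lᵢ/(AᵢEᵢ) = δ_free.
Σ Lᵢ/(AᵢEᵢ) = 360/(1275×194×10³) + 525/(1375×97×10³) + 725/(1250×113×10³) = 1.052×10⁻⁵ mm/N.
P = 3.442 / 1.052×10⁻⁵ = 327000 N = 327 kN, tensile.
σ_{stainless steel} = P / A = 327000 / 1275 = 256.5 MPa.

σ ≈ 257 MPa (tensile)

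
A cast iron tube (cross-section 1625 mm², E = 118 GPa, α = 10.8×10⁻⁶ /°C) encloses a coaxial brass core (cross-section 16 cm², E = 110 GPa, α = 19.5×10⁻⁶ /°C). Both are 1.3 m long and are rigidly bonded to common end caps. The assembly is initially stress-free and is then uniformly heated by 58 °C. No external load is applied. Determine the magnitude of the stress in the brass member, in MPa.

σ ≈ 28.9 MPa (compressive)

Both members must finish at the same length. With the larger α, the brass tends to over-expand; the plates restrain it, putting the brass in compression and the cast iron in tension. With no external load the two internal forces are equal and opposite, magnitude P.
Equating the net (thermal + elastic) strains gives |α₁ − α₂|·ΔT = P·[1/(A₁E₁) + 1/(A₂E₂)].
|α₁ − α₂|·ΔT = 8.7×10⁻⁶ × 58 = 0.0005046.
1/(A₁E₁) + 1/(A₂E₂) = 1/(1625×118×10³) + 1/(1600×110×10³) = 1.09×10⁻⁸ N⁻¹.
P = 0.0005046 / 1.09×10⁻⁸ = 46310 N = 46.31 kN.
σ_{brass} = P/A₂ = 46310/1600 = 28.94 MPa, compressive.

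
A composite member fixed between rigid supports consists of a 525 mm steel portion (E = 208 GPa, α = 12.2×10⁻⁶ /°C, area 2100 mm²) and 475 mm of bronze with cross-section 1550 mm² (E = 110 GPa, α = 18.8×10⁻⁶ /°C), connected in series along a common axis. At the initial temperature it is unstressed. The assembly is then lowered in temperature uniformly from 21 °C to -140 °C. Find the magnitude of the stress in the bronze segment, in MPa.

If the supports were absent, the total length change would be Σ αᵢΔT Lᵢ = 12.2×10⁻⁶×161×525 + 18.8×10⁻⁶×161×475 = 2.469 mm.
The walls prevent any net length change, so an axial force P (same in every segment) develops. Compatibility: P · Σ Lᵢ/(AᵢEᵢ) = δ_free.
Σ Lᵢ/(AᵢEᵢ) = 525/(2100×208×10³) + 475/(1550×110×10³) = 3.988×10⁻⁶ mm/N.
So P = 2.469 / 3.988×10⁻⁶ = 619.1 kN, tensile.
σ_{bronze} = P / A = 619100 / 1550 = 399.4 MPa.

σ ≈ 399 MPa (tensile)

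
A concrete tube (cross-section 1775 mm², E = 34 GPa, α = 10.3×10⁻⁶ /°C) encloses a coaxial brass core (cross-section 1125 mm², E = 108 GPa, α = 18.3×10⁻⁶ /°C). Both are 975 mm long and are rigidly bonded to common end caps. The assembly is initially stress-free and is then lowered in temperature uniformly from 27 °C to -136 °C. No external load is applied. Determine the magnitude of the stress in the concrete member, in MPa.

σ ≈ 29.6 MPa (compressive)

The brass has the larger α, so on cooling it would change length more than the concrete if both were free. The rigid plates force a common final length, so the brass is put into tension and the concrete into compression, with equal and opposite forces P (no external load).
Compatibility of the two members (thermal + elastic change equal): (α₁ − α₂)ΔT = P·[1/(A₁E₁) + 1/(A₂E₂)].
|α₁ − α₂|·ΔT = 8×10⁻⁶ × 163 = 0.001304.
1/(A₁E₁) + 1/(A₂E₂) = 1/(1775×34×10³) + 1/(1125×108×10³) = 2.48×10⁻⁸ N⁻¹.
So P = 0.001304 / 2.48×10⁻⁸ = 52.58 kN.
σ_{concrete} = P/A₁ = 52580/1775 = 29.62 MPa, compressive.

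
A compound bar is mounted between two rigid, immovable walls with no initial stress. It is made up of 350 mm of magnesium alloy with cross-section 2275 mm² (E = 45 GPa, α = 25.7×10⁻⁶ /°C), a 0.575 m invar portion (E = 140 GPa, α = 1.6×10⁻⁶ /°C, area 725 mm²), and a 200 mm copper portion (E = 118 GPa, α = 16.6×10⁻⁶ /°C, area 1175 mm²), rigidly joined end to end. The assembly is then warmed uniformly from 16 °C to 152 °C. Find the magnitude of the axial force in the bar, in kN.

With the walls removed the bar would change length by δ_free = Σ αᵢΔT Lᵢ = 25.7×10⁻⁶×136×350 + 1.6×10⁻⁶×136×575 + 16.6×10⁻⁶×136×200 = 1.8 mm.
Since the ends are fixed, an axial force P builds up, equal in every segment, with P · Σ Lᵢ/(AᵢEᵢ) = δ_free.
The series flexibility is Σ Lᵢ/(AᵢEᵢ) = 350/(2275×45×10³) + 575/(725×140×10³) + 200/(1175×118×10³) = 1.053×10⁻⁵ mm/N.
P = 1.8 / 1.053×10⁻⁵ = 171000 N = 171 kN, compressive.

P ≈ 171 kN (compressive)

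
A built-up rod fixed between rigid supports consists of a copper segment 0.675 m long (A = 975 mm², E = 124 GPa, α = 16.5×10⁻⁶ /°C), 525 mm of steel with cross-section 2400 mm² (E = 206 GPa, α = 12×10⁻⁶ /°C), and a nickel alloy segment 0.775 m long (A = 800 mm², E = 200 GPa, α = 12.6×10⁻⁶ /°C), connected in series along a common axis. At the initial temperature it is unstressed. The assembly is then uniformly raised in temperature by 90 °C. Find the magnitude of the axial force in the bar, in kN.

P ≈ 213 kN (compressive)

With the walls removed the bar would change length by δ_free = Σ αᵢΔT Lᵢ = 16.5×10⁻⁶×90×675 + 12×10⁻⁶×90×525 + 12.6×10⁻⁶×90×775 = 2.448 mm.
Since the ends are fixed, an axial force P builds up, equal in every segment, with P · Σ Lᵢ/(AᵢEᵢ) = δ_free.
The series flexibility is Σ Lᵢ/(AᵢEᵢ) = 675/(975×124×10³) + 525/(2400×206×10³) + 775/(800×200×10³) = 1.149×10⁻⁵ mm/N.
Hence P = δ_free / Σ(L/AE) = 2.448/1.149×10⁻⁵ = 213.1 kN (compressive).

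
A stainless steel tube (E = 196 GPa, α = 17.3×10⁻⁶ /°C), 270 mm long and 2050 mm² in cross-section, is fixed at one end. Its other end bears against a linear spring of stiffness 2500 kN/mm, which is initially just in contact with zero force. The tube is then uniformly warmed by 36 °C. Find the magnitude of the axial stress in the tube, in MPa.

σ ≈ 76.5 MPa (compressive)

Free thermal expansion: δ_free = αΔT L = 17.3×10⁻⁶ × 36 × 270 = 0.1682 mm.
With a force P in the spring, the elastic change of the tube is PL/(AE) and that of the spring is P/k; compatibility requires their sum to equal δ_free.
So P = δ_free / [L/(AE) + 1/k] = 0.1682 / [ 270/(2050×196×10³) + 1/(2500×10³) ].
P = 0.1682 / 1.072×10⁻⁶ = 156900 N.
σ = P/A = 156900/2050 = 76.52 MPa.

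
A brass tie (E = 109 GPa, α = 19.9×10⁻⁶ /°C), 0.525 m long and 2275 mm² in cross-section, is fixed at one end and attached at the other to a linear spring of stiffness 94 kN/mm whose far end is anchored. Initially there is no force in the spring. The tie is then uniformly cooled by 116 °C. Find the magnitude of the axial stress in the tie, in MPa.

The unrestrained thermal change is αΔT L = 19.9×10⁻⁶ × 116 × 525 = 1.212 mm.
With a force P in the spring, the elastic change of the tie is PL/(AE) and that of the spring is P/k; compatibility requires their sum to equal δ_free.
P [ L/(AE) + 1/k ] = δ_free → P [ 525/(2275×109×10³) + 1/(94×10³) ] = 1.212.
P = 1.212 / 1.276×10⁻⁵ = 95010 N.
σ = P/A = 95010/2275 = 41.76 MPa.

σ ≈ 41.8 MPa (tensile)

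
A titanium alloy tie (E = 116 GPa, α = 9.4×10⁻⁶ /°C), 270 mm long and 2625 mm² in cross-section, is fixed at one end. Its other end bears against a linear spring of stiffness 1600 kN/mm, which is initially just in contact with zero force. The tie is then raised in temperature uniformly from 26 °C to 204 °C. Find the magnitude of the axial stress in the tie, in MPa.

σ ≈ 114 MPa (compressive)

If the spring were absent the tie would lengthen by αΔT L = 9.4×10⁻⁶ × 178 × 270 = 0.4518 mm.
With a force P in the spring, the elastic change of the tie is PL/(AE) and that of the spring is P/k; compatibility requires their sum to equal δ_free.
So P = δ_free / [L/(AE) + 1/k] = 0.4518 / [ 270/(2625×116×10³) + 1/(1600×10³) ].
P = 0.4518 / 1.512×10⁻⁶ = 298800 N.
σ = P/A = 298800/2625 = 113.8 MPa.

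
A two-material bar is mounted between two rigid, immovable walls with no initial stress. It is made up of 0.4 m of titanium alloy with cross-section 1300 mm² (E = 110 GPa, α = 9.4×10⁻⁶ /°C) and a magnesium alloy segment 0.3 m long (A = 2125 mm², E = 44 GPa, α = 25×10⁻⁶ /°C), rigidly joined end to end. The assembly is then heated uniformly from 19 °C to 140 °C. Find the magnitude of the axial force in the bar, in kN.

P ≈ 227 kN (compressive)

With the walls removed the bar would change length by δ_free = Σ αᵢΔT Lᵢ = 9.4×10⁻⁶×121×400 + 25×10⁻⁶×121×300 = 1.362 mm.
The rigid supports impose zero overall length change; the single axial force P common to all segments must satisfy P Σ Lᵢ/(AᵢEᵢ) = δ_free.
Σ Lᵢ/(AᵢEᵢ) = 400/(1300×110×10³) + 300/(2125×44×10³) = 6.006×10⁻⁶ mm/N.
P = 1.362 / 6.006×10⁻⁶ = 226900 N = 226.9 kN, compressive.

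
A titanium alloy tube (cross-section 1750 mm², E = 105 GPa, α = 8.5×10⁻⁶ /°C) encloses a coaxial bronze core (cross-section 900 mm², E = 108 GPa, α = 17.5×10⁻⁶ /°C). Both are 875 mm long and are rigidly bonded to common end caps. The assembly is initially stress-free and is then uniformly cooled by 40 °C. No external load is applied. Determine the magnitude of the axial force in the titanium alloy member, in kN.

Both members must finish at the same length. With the larger α, the bronze tends to over-contract; the plates restrain it, putting the bronze in tension and the titanium alloy in compression. With no external load the two internal forces are equal and opposite, magnitude P.
Equating the net (thermal + elastic) strains gives |α₁ − α₂|·ΔT = P·[1/(A₁E₁) + 1/(A₂E₂)].
|α₁ − α₂|·ΔT = 9×10⁻⁶ × 40 = 0.00036.
1/(A₁E₁) + 1/(A₂E₂) = 1/(1750×105×10³) + 1/(900×108×10³) = 1.573×10⁻⁸ N⁻¹.
P = 0.00036 / 1.573×10⁻⁸ = 22890 N = 22.89 kN.

P ≈ 22.9 kN (compressive in the titanium alloy)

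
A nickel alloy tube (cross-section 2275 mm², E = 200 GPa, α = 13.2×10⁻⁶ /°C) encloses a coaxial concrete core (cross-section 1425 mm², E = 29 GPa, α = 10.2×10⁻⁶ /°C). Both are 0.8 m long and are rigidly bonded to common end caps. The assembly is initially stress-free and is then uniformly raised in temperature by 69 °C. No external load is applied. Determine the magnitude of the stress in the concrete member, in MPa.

σ ≈ 5.5 MPa (tensile)

The nickel alloy has the larger α, so on heating it would change length more than the concrete if both were free. The rigid plates force a common final length, so the nickel alloy is put into compression and the concrete into tension, with equal and opposite forces P (no external load).
Equating the net (thermal + elastic) strains gives |α₁ − α₂|·ΔT = P·[1/(A₁E₁) + 1/(A₂E₂)].
|α₁ − α₂|·ΔT = 3×10⁻⁶ × 69 = 0.000207.
1/(A₁E₁) + 1/(A₂E₂) = 1/(2275×200×10³) + 1/(1425×29×10³) = 2.64×10⁻⁸ N⁻¹.
P = 0.000207 / 2.64×10⁻⁸ = 7842 N = 7.842 kN.
σ_{concrete} = P/A₂ = 7842/1425 = 5.503 MPa, tensile.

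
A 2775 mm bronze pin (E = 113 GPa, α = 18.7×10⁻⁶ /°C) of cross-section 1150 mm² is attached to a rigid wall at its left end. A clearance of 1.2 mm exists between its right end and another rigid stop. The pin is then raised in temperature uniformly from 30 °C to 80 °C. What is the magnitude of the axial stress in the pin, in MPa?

Free thermal elongation = αΔT L = 18.7×10⁻⁶ × 50 × 2775 = 2.595 mm.
This exceeds the 1.2 mm gap, so the wall pushes back. The portion of expansion that must be recovered elastically is δ_free − gap = 2.595 − 1.2 = 1.395 mm.
Compatibility: PL/(AE) = 1.395 mm, so σ = P/A = E × (1.395/2775) = 56.79 MPa.

σ ≈ 56.8 MPa (compressive)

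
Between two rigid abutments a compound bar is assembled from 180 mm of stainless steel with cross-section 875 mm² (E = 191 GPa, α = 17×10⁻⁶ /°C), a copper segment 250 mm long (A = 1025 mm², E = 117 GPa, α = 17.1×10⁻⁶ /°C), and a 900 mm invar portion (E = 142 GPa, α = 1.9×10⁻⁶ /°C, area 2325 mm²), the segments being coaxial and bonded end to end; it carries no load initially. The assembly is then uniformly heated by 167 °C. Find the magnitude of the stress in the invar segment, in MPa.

Free thermal expansion of the whole bar: Σ αᵢΔT Lᵢ = 17×10⁻⁶×167×180 + 17.1×10⁻⁶×167×250 + 1.9×10⁻⁶×167×900 = 1.511 mm.
The walls prevent any net length change, so an axial force P (same in every segment) develops. Compatibility: P · Σ Lᵢ/(AᵢEᵢ) = δ_free.
Σ Lᵢ/(AᵢEᵢ) = 180/(875×191×10³) + 250/(1025×117×10³) + 900/(2325×142×10³) = 5.888×10⁻⁶ mm/N.
So P = 1.511 / 5.888×10⁻⁶ = 256.6 kN, compressive.
σ_{invar} = P / A = 256600 / 2325 = 110.3 MPa.

σ ≈ 110 MPa (compressive)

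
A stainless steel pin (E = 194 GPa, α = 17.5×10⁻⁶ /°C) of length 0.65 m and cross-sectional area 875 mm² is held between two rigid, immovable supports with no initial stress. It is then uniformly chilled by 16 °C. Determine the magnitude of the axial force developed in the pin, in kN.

The ends cannot move, so σ = EαΔT = 194×10³ × 17.5×10⁻⁶ × 16 = 54.32 MPa.
Then P = σA = 54.32 × 875 mm² = 47.53 kN, tensile.

P ≈ 47.5 kN (tensile)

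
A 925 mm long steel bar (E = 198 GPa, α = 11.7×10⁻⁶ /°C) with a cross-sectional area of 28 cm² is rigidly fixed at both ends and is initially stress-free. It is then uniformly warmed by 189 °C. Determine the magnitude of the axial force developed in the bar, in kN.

P ≈ 1230 kN (compressive)

With zero net strain, σ = E·αΔT = 198 GPa × 11.7×10⁻⁶ × 189 = 437.8 MPa.
Then P = σA = 437.8 × 2800 mm² = 1226 kN, compressive.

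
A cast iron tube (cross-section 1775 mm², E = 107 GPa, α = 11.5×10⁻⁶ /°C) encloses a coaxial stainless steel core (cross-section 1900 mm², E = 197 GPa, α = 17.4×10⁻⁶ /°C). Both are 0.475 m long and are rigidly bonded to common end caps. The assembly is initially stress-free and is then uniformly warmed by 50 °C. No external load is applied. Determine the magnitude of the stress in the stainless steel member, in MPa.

The stainless steel has the larger α, so on heating it would change length more than the cast iron if both were free. The rigid plates force a common final length, so the stainless steel is put into compression and the cast iron into tension, with equal and opposite forces P (no external load).
Compatibility of the two members (thermal + elastic change equal): (α₁ − α₂)ΔT = P·[1/(A₁E₁) + 1/(A₂E₂)].
|α₁ − α₂|·ΔT = 5.9×10⁻⁶ × 50 = 0.000295.
1/(A₁E₁) + 1/(A₂E₂) = 1/(1775×107×10³) + 1/(1900×197×10³) = 7.937×10⁻⁹ N⁻¹.
So P = 0.000295 / 7.937×10⁻⁹ = 37.17 kN.
σ_{stainless steel} = P/A₂ = 37170/1900 = 19.56 MPa, compressive.

σ ≈ 19.6 MPa (compressive)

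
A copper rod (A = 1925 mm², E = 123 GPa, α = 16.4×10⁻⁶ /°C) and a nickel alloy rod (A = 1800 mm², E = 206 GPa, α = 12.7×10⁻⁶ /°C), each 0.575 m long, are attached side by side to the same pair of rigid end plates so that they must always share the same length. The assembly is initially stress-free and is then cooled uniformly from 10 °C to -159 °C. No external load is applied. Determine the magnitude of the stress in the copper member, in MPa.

Equilibrium of a rigid end plate with no external load gives equal and opposite internal forces ±P in the two members. Since α_{copper} > α_{nickel alloy}, cooling drives the copper into tension and the nickel alloy into compression.
Compatibility of the two members (thermal + elastic change equal): (α₁ − α₂)ΔT = P·[1/(A₁E₁) + 1/(A₂E₂)].
|α₁ − α₂|·ΔT = 3.7×10⁻⁶ × 169 = 0.0006253.
1/(A₁E₁) + 1/(A₂E₂) = 1/(1925×123×10³) + 1/(1800×206×10³) = 6.92×10⁻⁹ N⁻¹.
P = 0.0006253 / 6.92×10⁻⁹ = 90360 N = 90.36 kN.
σ_{copper} = P/A₁ = 90360/1925 = 46.94 MPa, tensile.

σ ≈ 46.9 MPa (tensile)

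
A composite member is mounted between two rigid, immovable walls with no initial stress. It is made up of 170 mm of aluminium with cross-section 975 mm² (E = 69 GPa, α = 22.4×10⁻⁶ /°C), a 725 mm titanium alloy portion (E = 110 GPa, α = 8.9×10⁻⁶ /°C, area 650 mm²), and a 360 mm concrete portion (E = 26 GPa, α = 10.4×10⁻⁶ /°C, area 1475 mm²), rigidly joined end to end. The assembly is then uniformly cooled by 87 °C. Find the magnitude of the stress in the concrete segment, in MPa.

σ ≈ 37.5 MPa (tensile)

If the supports were absent, the total length change would be Σ αᵢΔT Lᵢ = 22.4×10⁻⁶×87×170 + 8.9×10⁻⁶×87×725 + 10.4×10⁻⁶×87×360 = 1.218 mm.
The rigid supports impose zero overall length change; the single axial force P common to all segments must satisfy P Σ Lᵢ/(AᵢEᵢ) = δ_free.
The series flexibility is Σ Lᵢ/(AᵢEᵢ) = 170/(975×69×10³) + 725/(650×110×10³) + 360/(1475×26×10³) = 2.205×10⁻⁵ mm/N.
So P = 1.218 / 2.205×10⁻⁵ = 55.25 kN, tensile.
σ_{concrete} = P / A = 55250 / 1475 = 37.45 MPa.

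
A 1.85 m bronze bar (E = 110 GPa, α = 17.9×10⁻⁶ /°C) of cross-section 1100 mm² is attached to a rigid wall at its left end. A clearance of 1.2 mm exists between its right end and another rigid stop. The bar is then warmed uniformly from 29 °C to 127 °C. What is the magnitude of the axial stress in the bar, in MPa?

σ ≈ 122 MPa (compressive)

Free thermal elongation = αΔT L = 17.9×10⁻⁶ × 98 × 1850 = 3.245 mm.
This exceeds the 1.2 mm gap, so the wall pushes back. The portion of expansion that must be recovered elastically is δ_free − gap = 3.245 − 1.2 = 2.045 mm.
Compatibility: PL/(AE) = 2.045 mm, so σ = P/A = E × (2.045/1850) = 121.6 MPa.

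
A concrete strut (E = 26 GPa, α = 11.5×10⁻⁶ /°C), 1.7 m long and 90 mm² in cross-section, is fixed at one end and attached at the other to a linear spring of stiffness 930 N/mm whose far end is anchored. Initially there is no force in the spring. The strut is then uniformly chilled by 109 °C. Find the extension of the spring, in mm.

δ ≈ 1.27 mm

The unrestrained thermal change is αΔT L = 11.5×10⁻⁶ × 109 × 1700 = 2.131 mm.
Let P be the tensile force in the spring. The strut extends elastically by PL/(AE) and the spring stretches by P/k; together these equal δ_free.
P [ L/(AE) + 1/k ] = δ_free → P [ 1700/(90×26×10³) + 1/(930) ] = 2.131.
P = 2.131 / 0.001802 = 1183 N.
Spring extension = P/k = 1183/(930) = 1.272 mm.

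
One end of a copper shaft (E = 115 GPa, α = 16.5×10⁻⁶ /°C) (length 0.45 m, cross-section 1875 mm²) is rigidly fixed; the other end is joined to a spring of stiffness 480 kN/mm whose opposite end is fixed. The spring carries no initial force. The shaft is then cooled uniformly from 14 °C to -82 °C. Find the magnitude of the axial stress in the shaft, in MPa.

σ ≈ 91.2 MPa (tensile)

Free thermal contraction: δ_free = αΔT L = 16.5×10⁻⁶ × 96 × 450 = 0.7128 mm.
With a force P in the spring, the elastic change of the shaft is PL/(AE) and that of the spring is P/k; compatibility requires their sum to equal δ_free.
P [ L/(AE) + 1/k ] = δ_free → P [ 450/(1875×115×10³) + 1/(480×10³) ] = 0.7128.
P = 0.7128 / 4.17×10⁻⁶ = 170900 N.
σ = P/A = 170900/1875 = 91.16 MPa.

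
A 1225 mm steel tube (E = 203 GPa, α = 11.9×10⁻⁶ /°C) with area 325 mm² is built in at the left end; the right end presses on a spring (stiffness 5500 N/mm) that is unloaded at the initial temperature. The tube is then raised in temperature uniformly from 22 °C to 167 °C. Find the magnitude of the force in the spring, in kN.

If the spring were absent the tube would lengthen by αΔT L = 11.9×10⁻⁶ × 145 × 1225 = 2.114 mm.
Let P be the compressive force at the spring. The tube shortens elastically by PL/(AE) and the spring compresses by P/k; together these equal δ_free.
So P = δ_free / [L/(AE) + 1/k] = 2.114 / [ 1225/(325×203×10³) + 1/(5500) ].
P = 2.114 / 0.0002004 = 10550 N.

P ≈ 10.5 kN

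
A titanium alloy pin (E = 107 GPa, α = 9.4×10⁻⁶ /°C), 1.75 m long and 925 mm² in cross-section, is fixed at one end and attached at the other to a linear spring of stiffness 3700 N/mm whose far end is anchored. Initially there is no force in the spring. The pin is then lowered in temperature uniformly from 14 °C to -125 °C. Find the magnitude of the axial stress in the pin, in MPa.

σ ≈ 8.58 MPa (tensile)

If the spring were absent the pin would shorten by αΔT L = 9.4×10⁻⁶ × 139 × 1750 = 2.287 mm.
With a force P in the spring, the elastic change of the pin is PL/(AE) and that of the spring is P/k; compatibility requires their sum to equal δ_free.
P [ L/(AE) + 1/k ] = δ_free → P [ 1750/(925×107×10³) + 1/(3700) ] = 2.287.
P = 2.287 / 0.000288 = 7941 N.
σ = P/A = 7941/925 = 8.585 MPa.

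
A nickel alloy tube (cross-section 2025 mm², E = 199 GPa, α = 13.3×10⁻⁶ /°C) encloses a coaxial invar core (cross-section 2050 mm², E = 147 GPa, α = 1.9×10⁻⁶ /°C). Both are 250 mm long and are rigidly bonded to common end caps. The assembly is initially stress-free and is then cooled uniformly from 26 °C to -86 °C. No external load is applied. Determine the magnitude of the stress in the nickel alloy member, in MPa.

Equilibrium of a rigid end plate with no external load gives equal and opposite internal forces ±P in the two members. Since α_{nickel alloy} > α_{invar}, cooling drives the nickel alloy into tension and the invar into compression.
Setting the final lengths equal and cancelling L: (α₁ − α₂)ΔT = P/(A₁E₁) + P/(A₂E₂).
|α₁ − α₂|·ΔT = 11.4×10⁻⁶ × 112 = 0.001277.
1/(A₁E₁) + 1/(A₂E₂) = 1/(2025×199×10³) + 1/(2050×147×10³) = 5.8×10⁻⁹ N⁻¹.
P = 0.001277 / 5.8×10⁻⁹ = 220100 N = 220.1 kN.
σ_{nickel alloy} = P/A₁ = 220100/2025 = 108.7 MPa, tensile.

σ ≈ 109 MPa (tensile)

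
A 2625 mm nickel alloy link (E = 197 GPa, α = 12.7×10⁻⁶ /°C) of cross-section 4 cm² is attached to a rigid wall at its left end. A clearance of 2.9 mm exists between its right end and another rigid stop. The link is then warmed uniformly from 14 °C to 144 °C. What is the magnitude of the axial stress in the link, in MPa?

σ ≈ 108 MPa (compressive)

Unrestrained expansion: δ_free = αΔT L = 12.7×10⁻⁶ × 130 × 2625 = 4.334 mm.
This exceeds the 2.9 mm gap, so the wall pushes back. The portion of expansion that must be recovered elastically is δ_free − gap = 4.334 − 2.9 = 1.434 mm.
So σ = E(δ_free − g)/L = 197×10³ × 1.434/2625 = 107.6 MPa.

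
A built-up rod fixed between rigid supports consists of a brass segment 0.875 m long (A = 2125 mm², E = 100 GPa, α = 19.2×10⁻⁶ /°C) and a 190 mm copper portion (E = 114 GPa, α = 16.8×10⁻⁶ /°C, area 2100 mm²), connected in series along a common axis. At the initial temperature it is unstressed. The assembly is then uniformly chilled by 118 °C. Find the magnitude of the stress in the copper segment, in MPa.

σ ≈ 229 MPa (tensile)

If the supports were absent, the total length change would be Σ αᵢΔT Lᵢ = 19.2×10⁻⁶×118×875 + 16.8×10⁻⁶×118×190 = 2.359 mm.
Since the ends are fixed, an axial force P builds up, equal in every segment, with P · Σ Lᵢ/(AᵢEᵢ) = δ_free.
Σ Lᵢ/(AᵢEᵢ) = 875/(2125×100×10³) + 190/(2100×114×10³) = 4.911×10⁻⁶ mm/N.
P = 2.359 / 4.911×10⁻⁶ = 480300 N = 480.3 kN, tensile.
σ_{copper} = P / A = 480300 / 2100 = 228.7 MPa.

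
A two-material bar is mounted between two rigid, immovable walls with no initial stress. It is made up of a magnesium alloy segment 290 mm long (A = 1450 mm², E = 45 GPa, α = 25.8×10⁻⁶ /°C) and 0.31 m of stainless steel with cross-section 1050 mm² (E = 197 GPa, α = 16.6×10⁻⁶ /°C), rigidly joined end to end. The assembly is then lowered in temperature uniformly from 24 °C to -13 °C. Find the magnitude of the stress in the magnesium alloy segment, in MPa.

With the walls removed the bar would change length by δ_free = Σ αᵢΔT Lᵢ = 25.8×10⁻⁶×37×290 + 16.6×10⁻⁶×37×310 = 0.4672 mm.
The walls prevent any net length change, so an axial force P (same in every segment) develops. Compatibility: P · Σ Lᵢ/(AᵢEᵢ) = δ_free.
Σ Lᵢ/(AᵢEᵢ) = 290/(1450×45×10³) + 310/(1050×197×10³) = 5.943×10⁻⁶ mm/N.
Hence P = δ_free / Σ(L/AE) = 0.4672/5.943×10⁻⁶ = 78.62 kN (tensile).
σ_{magnesium alloy} = P / A = 78620 / 1450 = 54.22 MPa.

σ ≈ 54.2 MPa (tensile)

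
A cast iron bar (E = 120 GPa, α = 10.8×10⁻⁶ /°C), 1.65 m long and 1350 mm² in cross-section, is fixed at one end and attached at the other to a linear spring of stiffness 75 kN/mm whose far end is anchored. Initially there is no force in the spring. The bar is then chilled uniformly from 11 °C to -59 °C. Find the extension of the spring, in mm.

δ ≈ 0.707 mm

The unrestrained thermal change is αΔT L = 10.8×10⁻⁶ × 70 × 1650 = 1.247 mm.
Let P be the tensile force in the spring. The bar extends elastically by PL/(AE) and the spring stretches by P/k; together these equal δ_free.
P [ L/(AE) + 1/k ] = δ_free → P [ 1650/(1350×120×10³) + 1/(75×10³) ] = 1.247.
P = 1.247 / 2.352×10⁻⁵ = 53040 N.
Spring extension = P/k = 53040/(75×10³) = 0.7072 mm.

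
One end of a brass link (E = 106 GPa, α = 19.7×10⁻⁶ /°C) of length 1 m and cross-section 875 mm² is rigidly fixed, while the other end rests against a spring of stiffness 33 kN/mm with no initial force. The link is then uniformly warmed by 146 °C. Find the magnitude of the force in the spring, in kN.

The unrestrained thermal change is αΔT L = 19.7×10⁻⁶ × 146 × 1000 = 2.876 mm.
Let P be the compressive force at the spring. The link shortens elastically by PL/(AE) and the spring compresses by P/k; together these equal δ_free.
So P = δ_free / [L/(AE) + 1/k] = 2.876 / [ 1000/(875×106×10³) + 1/(33×10³) ].
P = 2.876 / 4.108×10⁻⁵ = 70010 N.

P ≈ 70 kN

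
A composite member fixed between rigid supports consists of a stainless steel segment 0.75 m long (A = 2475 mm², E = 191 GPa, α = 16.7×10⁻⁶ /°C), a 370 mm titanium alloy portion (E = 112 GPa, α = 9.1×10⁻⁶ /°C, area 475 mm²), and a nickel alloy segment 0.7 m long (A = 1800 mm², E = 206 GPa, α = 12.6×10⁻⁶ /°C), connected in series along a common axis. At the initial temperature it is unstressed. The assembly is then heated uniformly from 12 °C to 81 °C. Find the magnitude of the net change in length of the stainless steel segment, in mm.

|ΔL| ≈ 0.605 mm

If the supports were absent, the total length change would be Σ αᵢΔT Lᵢ = 16.7×10⁻⁶×69×750 + 9.1×10⁻⁶×69×370 + 12.6×10⁻⁶×69×700 = 1.705 mm.
Since the ends are fixed, an axial force P builds up, equal in every segment, with P · Σ Lᵢ/(AᵢEᵢ) = δ_free.
Σ Lᵢ/(AᵢEᵢ) = 750/(2475×191×10³) + 370/(475×112×10³) + 700/(1800×206×10³) = 1.043×10⁻⁵ mm/N.
P = 1.705 / 1.043×10⁻⁵ = 163500 N = 163.5 kN, compressive.
For the stainless steel segment, free thermal change = 16.7×10⁻⁶×69×750 = 0.8642 mm and elastic change from P = 163500×750/(2475×191×10³) = 0.2594 mm; these oppose, so the net change is 0.605 mm (segment lengthens).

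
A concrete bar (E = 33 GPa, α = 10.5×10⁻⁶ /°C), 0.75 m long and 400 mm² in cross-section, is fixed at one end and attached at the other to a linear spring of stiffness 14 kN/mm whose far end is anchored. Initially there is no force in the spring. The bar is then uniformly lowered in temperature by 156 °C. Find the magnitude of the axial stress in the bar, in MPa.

σ ≈ 23.9 MPa (tensile)

Free thermal contraction: δ_free = αΔT L = 10.5×10⁻⁶ × 156 × 750 = 1.228 mm.
Let P be the tensile force in the spring. The bar extends elastically by PL/(AE) and the spring stretches by P/k; together these equal δ_free.
P [ L/(AE) + 1/k ] = δ_free → P [ 750/(400×33×10³) + 1/(14×10³) ] = 1.228.
P = 1.228 / 0.0001282 = 9579 N.
σ = P/A = 9579/400 = 23.95 MPa.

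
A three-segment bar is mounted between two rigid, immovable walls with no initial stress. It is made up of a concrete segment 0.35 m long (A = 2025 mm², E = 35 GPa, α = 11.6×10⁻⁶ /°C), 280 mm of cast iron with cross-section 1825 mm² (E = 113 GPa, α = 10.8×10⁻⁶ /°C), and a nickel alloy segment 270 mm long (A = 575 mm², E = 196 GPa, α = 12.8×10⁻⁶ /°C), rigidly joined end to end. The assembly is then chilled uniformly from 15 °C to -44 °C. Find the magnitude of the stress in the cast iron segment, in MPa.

σ ≈ 39.2 MPa (tensile)

With the walls removed the bar would change length by δ_free = Σ αᵢΔT Lᵢ = 11.6×10⁻⁶×59×350 + 10.8×10⁻⁶×59×280 + 12.8×10⁻⁶×59×270 = 0.6219 mm.
Since the ends are fixed, an axial force P builds up, equal in every segment, with P · Σ Lᵢ/(AᵢEᵢ) = δ_free.
Σ Lᵢ/(AᵢEᵢ) = 350/(2025×35×10³) + 280/(1825×113×10³) + 270/(575×196×10³) = 8.692×10⁻⁶ mm/N.
P = 0.6219 / 8.692×10⁻⁶ = 71550 N = 71.55 kN, tensile.
σ_{cast iron} = P / A = 71550 / 1825 = 39.2 MPa.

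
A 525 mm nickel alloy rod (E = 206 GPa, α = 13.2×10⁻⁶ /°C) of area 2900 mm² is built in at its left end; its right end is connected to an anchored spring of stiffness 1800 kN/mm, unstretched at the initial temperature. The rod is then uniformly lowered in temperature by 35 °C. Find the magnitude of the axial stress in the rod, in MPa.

Free thermal contraction: δ_free = αΔT L = 13.2×10⁻⁶ × 35 × 525 = 0.2425 mm.
Let P be the tensile force in the spring. The rod extends elastically by PL/(AE) and the spring stretches by P/k; together these equal δ_free.
P [ L/(AE) + 1/k ] = δ_free → P [ 525/(2900×206×10³) + 1/(1800×10³) ] = 0.2425.
P = 0.2425 / 1.434×10⁻⁶ = 169100 N.
σ = P/A = 169100/2900 = 58.31 MPa.

σ ≈ 58.3 MPa (tensile)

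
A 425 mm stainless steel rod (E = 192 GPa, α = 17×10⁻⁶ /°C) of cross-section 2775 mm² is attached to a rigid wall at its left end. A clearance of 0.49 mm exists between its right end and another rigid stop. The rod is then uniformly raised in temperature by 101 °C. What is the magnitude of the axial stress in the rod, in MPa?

σ ≈ 108 MPa (compressive)

Free thermal elongation = αΔT L = 17×10⁻⁶ × 101 × 425 = 0.7297 mm.
After closing the 0.49 mm clearance, 0.7297 − 0.49 = 0.2397 mm of expansion remains to be suppressed by the wall.
Compatibility: PL/(AE) = 0.2397 mm, so σ = P/A = E × (0.2397/425) = 108.3 MPa.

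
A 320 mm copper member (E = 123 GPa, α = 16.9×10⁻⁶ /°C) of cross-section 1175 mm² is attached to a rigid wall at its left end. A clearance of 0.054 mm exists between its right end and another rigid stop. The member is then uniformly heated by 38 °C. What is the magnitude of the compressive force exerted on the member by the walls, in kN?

P ≈ 68.4 kN

Unrestrained expansion: δ_free = αΔT L = 16.9×10⁻⁶ × 38 × 320 = 0.2055 mm.
The gap closes (δ_free > 0.054 mm) and the wall then resists a further 0.2055 − 0.054 = 0.1515 mm of expansion.
Compatibility: PL/(AE) = 0.1515 mm, so σ = P/A = E × (0.1515/320) = 58.23 MPa.
P = σA = 58.23 × 1175 = 68.43 kN.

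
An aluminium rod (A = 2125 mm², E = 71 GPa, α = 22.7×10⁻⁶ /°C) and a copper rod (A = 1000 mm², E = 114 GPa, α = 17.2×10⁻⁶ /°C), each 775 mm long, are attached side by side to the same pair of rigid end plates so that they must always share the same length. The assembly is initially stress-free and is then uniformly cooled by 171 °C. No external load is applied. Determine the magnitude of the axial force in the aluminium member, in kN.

Both members must finish at the same length. With the larger α, the aluminium tends to over-contract; the plates restrain it, putting the aluminium in tension and the copper in compression. With no external load the two internal forces are equal and opposite, magnitude P.
Equating the net (thermal + elastic) strains gives |α₁ − α₂|·ΔT = P·[1/(A₁E₁) + 1/(A₂E₂)].
|α₁ − α₂|·ΔT = 5.5×10⁻⁶ × 171 = 0.0009405.
1/(A₁E₁) + 1/(A₂E₂) = 1/(2125×71×10³) + 1/(1000×114×10³) = 1.54×10⁻⁸ N⁻¹.
P = 0.0009405 / 1.54×10⁻⁸ = 61070 N = 61.07 kN.

P ≈ 61.1 kN (tensile in the aluminium)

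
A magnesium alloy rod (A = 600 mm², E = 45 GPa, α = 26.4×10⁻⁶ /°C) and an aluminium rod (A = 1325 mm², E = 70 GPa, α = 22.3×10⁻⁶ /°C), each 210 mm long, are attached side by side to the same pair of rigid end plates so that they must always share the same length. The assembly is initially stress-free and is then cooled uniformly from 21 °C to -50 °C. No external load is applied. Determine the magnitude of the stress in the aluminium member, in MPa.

Both members must finish at the same length. With the larger α, the magnesium alloy tends to over-contract; the plates restrain it, putting the magnesium alloy in tension and the aluminium in compression. With no external load the two internal forces are equal and opposite, magnitude P.
Setting the final lengths equal and cancelling L: (α₁ − α₂)ΔT = P/(A₁E₁) + P/(A₂E₂).
|α₁ − α₂|·ΔT = 4.1×10⁻⁶ × 71 = 0.0002911.
1/(A₁E₁) + 1/(A₂E₂) = 1/(600×45×10³) + 1/(1325×70×10³) = 4.782×10⁻⁸ N⁻¹.
So P = 0.0002911 / 4.782×10⁻⁸ = 6.088 kN.
σ_{aluminium} = P/A₂ = 6088/1325 = 4.594 MPa, compressive.

σ ≈ 4.59 MPa (compressive)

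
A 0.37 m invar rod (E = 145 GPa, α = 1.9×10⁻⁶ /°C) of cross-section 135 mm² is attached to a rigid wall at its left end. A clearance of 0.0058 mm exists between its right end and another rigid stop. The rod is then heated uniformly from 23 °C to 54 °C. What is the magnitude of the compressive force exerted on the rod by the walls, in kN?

Unrestrained expansion: δ_free = αΔT L = 1.9×10⁻⁶ × 31 × 370 = 0.02179 mm.
The gap closes (δ_free > 0.0058 mm) and the wall then resists a further 0.02179 − 0.0058 = 0.01599 mm of expansion.
Compatibility: PL/(AE) = 0.01599 mm, so σ = P/A = E × (0.01599/370) = 6.268 MPa.
P = σA = 6.268 × 135 = 0.8461 kN.

P ≈ 0.846 kN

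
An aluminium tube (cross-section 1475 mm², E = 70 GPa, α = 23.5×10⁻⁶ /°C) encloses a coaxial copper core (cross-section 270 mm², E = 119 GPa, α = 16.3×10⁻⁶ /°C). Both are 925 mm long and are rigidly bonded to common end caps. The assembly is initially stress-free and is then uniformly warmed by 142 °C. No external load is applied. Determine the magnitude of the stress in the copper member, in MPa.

σ ≈ 92.8 MPa (tensile)

Equilibrium of a rigid end plate with no external load gives equal and opposite internal forces ±P in the two members. Since α_{aluminium} > α_{copper}, heating drives the aluminium into compression and the copper into tension.
Compatibility of the two members (thermal + elastic change equal): (α₁ − α₂)ΔT = P·[1/(A₁E₁) + 1/(A₂E₂)].
|α₁ − α₂|·ΔT = 7.2×10⁻⁶ × 142 = 0.001022.
1/(A₁E₁) + 1/(A₂E₂) = 1/(1475×70×10³) + 1/(270×119×10³) = 4.081×10⁻⁸ N⁻¹.
P = 0.001022 / 4.081×10⁻⁸ = 25050 N = 25.05 kN.
σ_{copper} = P/A₂ = 25050/270 = 92.79 MPa, tensile.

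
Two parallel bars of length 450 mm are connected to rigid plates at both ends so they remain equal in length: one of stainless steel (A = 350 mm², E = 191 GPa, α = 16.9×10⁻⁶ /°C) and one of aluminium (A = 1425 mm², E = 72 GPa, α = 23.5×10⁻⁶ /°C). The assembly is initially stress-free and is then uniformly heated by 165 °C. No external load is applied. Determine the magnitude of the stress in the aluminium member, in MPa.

Both members must finish at the same length. With the larger α, the aluminium tends to over-expand; the plates restrain it, putting the aluminium in compression and the stainless steel in tension. With no external load the two internal forces are equal and opposite, magnitude P.
Equating the net (thermal + elastic) strains gives |α₁ − α₂|·ΔT = P·[1/(A₁E₁) + 1/(A₂E₂)].
|α₁ − α₂|·ΔT = 6.6×10⁻⁶ × 165 = 0.001089.
1/(A₁E₁) + 1/(A₂E₂) = 1/(350×191×10³) + 1/(1425×72×10³) = 2.471×10⁻⁸ N⁻¹.
So P = 0.001089 / 2.471×10⁻⁸ = 44.08 kN.
σ_{aluminium} = P/A₂ = 44080/1425 = 30.93 MPa, compressive.

σ ≈ 30.9 MPa (compressive)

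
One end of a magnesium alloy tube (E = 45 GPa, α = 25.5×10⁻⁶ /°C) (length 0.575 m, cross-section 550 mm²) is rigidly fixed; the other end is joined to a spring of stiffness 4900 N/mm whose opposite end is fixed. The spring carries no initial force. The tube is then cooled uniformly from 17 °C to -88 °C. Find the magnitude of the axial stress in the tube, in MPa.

The unrestrained thermal change is αΔT L = 25.5×10⁻⁶ × 105 × 575 = 1.54 mm.
Let P be the tensile force in the spring. The tube extends elastically by PL/(AE) and the spring stretches by P/k; together these equal δ_free.
P [ L/(AE) + 1/k ] = δ_free → P [ 575/(550×45×10³) + 1/(4900) ] = 1.54.
P = 1.54 / 0.0002273 = 6773 N.
σ = P/A = 6773/550 = 12.31 MPa.

σ ≈ 12.3 MPa (tensile)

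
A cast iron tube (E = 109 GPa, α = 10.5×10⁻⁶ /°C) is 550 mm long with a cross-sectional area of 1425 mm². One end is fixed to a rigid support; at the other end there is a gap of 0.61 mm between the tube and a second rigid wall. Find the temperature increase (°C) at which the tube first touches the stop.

ΔT ≈ 106 °C

Contact occurs when the free expansion equals the gap: αΔT L = 0.61 mm.
ΔT = 0.61 / (10.5×10⁻⁶ × 550) = 105.6 °C.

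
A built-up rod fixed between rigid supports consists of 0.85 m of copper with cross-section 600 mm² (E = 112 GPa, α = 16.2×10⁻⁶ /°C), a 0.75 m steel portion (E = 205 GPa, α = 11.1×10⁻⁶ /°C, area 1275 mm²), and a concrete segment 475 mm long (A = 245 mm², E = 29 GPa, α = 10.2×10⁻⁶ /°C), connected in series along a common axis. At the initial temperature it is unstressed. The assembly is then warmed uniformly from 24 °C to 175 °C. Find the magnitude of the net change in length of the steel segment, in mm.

With the walls removed the bar would change length by δ_free = Σ αᵢΔT Lᵢ = 16.2×10⁻⁶×151×850 + 11.1×10⁻⁶×151×750 + 10.2×10⁻⁶×151×475 = 4.068 mm.
The walls prevent any net length change, so an axial force P (same in every segment) develops. Compatibility: P · Σ Lᵢ/(AᵢEᵢ) = δ_free.
The series flexibility is Σ Lᵢ/(AᵢEᵢ) = 850/(600×112×10³) + 750/(1275×205×10³) + 475/(245×29×10³) = 8.237×10⁻⁵ mm/N.
So P = 4.068 / 8.237×10⁻⁵ = 49.38 kN, compressive.
For the steel segment, free thermal change = 11.1×10⁻⁶×151×750 = 1.257 mm and elastic change from P = 49380×750/(1275×205×10³) = 0.1417 mm; these oppose, so the net change is 1.12 mm (segment lengthens).

|ΔL| ≈ 1.12 mm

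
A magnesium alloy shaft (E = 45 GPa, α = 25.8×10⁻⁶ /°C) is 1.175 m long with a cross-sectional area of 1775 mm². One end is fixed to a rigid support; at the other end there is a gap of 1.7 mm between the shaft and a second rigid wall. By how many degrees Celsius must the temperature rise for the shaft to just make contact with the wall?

ΔT ≈ 56.1 °C

Contact occurs when the free expansion equals the gap: αΔT L = 1.7 mm.
So ΔT = g/(αL) = 1.7/(25.8×10⁻⁶ × 1175) = 56.08 °C.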